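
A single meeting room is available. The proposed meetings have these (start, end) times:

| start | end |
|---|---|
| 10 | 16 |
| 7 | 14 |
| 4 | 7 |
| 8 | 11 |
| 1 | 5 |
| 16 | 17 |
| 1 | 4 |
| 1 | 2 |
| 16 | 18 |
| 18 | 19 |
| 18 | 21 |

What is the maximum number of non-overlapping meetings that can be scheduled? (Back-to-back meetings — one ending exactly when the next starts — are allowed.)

5

By end time: (1,2), (1,4), (1,5), (4,7), (8,11), (7,14), (10,16), (16,17), (16,18), (18,19), (18,21).
Pick (1,2); next start ≥ 2 → (4,7); next start ≥ 7 → (8,11); next start ≥ 11 → (16,17); next start ≥ 17 → (18,19).
Selected 5 meetings.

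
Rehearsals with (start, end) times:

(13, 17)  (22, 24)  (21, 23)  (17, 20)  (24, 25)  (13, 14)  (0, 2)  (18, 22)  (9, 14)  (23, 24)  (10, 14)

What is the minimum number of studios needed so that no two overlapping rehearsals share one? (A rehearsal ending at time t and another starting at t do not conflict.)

The answer is the maximum number of intervals overlapping at any instant.
starts: [0, 9, 10, 13, 13, 17, 18, 21, 22, 23, 24]
ends:   [2, 14, 14, 14, 17, 20, 22, 23, 24, 24, 25]
s0→1 e2→0 s9→1 s10→2 s13→3 s13→4  — peak 4.

4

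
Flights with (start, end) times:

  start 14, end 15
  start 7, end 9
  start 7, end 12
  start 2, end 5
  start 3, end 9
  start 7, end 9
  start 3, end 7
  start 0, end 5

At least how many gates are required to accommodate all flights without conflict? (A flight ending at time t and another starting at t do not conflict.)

4

starts: [0, 2, 3, 3, 7, 7, 7, 14]
ends:   [5, 5, 7, 9, 9, 9, 12, 15]
s0→1 s2→2 s3→3 s3→4  — peak 4.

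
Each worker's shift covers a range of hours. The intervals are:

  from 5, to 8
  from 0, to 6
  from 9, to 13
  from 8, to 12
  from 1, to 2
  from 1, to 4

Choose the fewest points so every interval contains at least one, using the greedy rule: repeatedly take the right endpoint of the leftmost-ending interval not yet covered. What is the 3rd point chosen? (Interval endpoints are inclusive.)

Sort by right endpoint; whenever an interval is uncovered, place a point at its right end.
By right end: [1,2]  [1,4]  [0,6]  [5,8]  [8,12]  [9,13]
[1,2] uncovered → point at 2; [5,8] uncovered → point at 8; [9,13] uncovered → point at 13.
Points: 2, 8, 13 (3 total).

13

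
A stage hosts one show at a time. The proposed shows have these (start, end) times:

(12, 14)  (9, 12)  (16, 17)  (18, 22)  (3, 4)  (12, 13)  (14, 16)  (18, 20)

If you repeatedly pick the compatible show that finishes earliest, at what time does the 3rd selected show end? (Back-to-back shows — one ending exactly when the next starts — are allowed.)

Order by finish time; keep every interval that doesn't clash with the previous kept one.
Sorted by end: (3,4)  (9,12)  (12,13)  (12,14)  (14,16)  (16,17)  (18,20)  (18,22)
take (3,4); take (9,12); take (12,13); skip (12,14); take (14,16); take (16,17); take (18,20); skip (18,22).
Selected: (3,4) (9,12) (12,13) (14,16) (16,17) (18,20)

13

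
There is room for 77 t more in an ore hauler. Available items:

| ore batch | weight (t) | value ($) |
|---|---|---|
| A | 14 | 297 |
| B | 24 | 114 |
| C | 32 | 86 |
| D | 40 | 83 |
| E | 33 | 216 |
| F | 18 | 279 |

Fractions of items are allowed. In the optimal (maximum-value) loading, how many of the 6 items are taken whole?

Greedy by value/weight ratio, highest first.
Ratios (sorted): A 21.21, F 15.50, E 6.55, B 4.75, C 2.69, D 2.08
take A (14 @ 297); take F (18 @ 279); take E (33 @ 216); take 12/24 of B → 57.00. Capacity used 77/77.
3 item(s) taken whole; one partial (take 12/24 of B).

3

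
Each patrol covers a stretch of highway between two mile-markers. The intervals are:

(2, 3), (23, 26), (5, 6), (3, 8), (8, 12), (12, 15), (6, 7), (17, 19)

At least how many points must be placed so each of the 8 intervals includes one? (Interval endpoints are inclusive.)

5

Sort by right endpoint; whenever an interval is uncovered, place a point at its right end.
By right end: [2,3]  [5,6]  [6,7]  [3,8]  [8,12]  [12,15]  [17,19]  [23,26]
[2,3] uncovered → point at 3; [5,6] uncovered → point at 6; [8,12] uncovered → point at 12; [17,19] uncovered → point at 19; [23,26] uncovered → point at 26.
Points: 3, 6, 12, 19, 26 (5 total).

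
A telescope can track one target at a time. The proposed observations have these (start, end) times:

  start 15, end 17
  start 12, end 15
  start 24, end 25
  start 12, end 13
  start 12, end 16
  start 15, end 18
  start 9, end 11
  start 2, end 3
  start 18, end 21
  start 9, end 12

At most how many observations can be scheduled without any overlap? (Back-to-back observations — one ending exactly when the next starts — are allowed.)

By end time: (2,3), (9,11), (9,12), (12,13), (12,15), (12,16), (15,17), (15,18), (18,21), (24,25).
Pick (2,3); next start ≥ 3 → (9,11); next start ≥ 11 → (12,13); next start ≥ 13 → (15,17); next start ≥ 17 → (18,21); next start ≥ 21 → (24,25).
Selected 6 observations.

6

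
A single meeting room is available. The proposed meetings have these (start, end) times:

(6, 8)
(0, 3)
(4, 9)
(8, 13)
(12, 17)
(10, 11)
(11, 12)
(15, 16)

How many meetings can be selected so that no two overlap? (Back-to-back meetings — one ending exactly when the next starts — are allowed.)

5

Order by finish time; keep every interval that doesn't clash with the previous kept one.
Sorted by end: (0,3)  (6,8)  (4,9)  (10,11)  (11,12)  (8,13)  (15,16)  (12,17)
take (0,3); take (6,8); skip (4,9); take (10,11); take (11,12); take (15,16).
Selected 5 meetings.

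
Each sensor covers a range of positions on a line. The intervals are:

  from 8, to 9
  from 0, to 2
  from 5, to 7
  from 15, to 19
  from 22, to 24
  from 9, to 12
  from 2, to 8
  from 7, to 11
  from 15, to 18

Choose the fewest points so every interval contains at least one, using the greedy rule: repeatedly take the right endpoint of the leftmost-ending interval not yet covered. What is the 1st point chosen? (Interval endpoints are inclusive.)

2

Sort by right endpoint; whenever an interval is uncovered, place a point at its right end.
By right end: [0,2]  [5,7]  [2,8]  [8,9]  [7,11]  [9,12]  [15,18]  [15,19]  [22,24]
[0,2] uncovered → point at 2; [5,7] uncovered → point at 7; [8,9] uncovered → point at 9; [15,18] uncovered → point at 18; [22,24] uncovered → point at 24.
Points: 2, 7, 9, 18, 24 (5 total).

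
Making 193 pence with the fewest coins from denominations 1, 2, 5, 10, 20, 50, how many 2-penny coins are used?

Use the largest denomination that fits, subtract, and repeat.
193 = 3×50 + 2×20 + 1×2 + 1×1
Count of 2: 1

1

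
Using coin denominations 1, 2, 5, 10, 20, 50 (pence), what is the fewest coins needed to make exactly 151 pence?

151 = 3×50 + 1×1
Total coins = 3 + 1 = 4

4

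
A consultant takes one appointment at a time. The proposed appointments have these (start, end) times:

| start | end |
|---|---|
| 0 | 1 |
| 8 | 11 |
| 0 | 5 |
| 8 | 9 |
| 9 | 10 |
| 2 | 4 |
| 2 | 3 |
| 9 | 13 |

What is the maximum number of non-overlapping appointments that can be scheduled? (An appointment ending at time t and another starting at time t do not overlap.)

By end time: (0,1), (2,3), (2,4), (0,5), (8,9), (9,10), (8,11), (9,13).
Pick (0,1); next start ≥ 1 → (2,3); next start ≥ 3 → (8,9); next start ≥ 9 → (9,10).
Selected 4 appointments.

4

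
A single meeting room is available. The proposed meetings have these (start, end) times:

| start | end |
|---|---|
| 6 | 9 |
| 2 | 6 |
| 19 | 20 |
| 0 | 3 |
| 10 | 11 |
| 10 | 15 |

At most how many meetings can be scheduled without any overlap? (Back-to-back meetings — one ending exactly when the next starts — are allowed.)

Sort by end time and greedily take each interval whose start is ≥ the last chosen end.
Sorted by end: (0,3)  (2,6)  (6,9)  (10,11)  (10,15)  (19,20)
take (0,3); take (6,9); take (10,11); skip (10,15); take (19,20).
Selected 4 meetings.

4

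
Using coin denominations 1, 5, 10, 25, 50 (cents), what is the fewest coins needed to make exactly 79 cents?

6

Use the largest denomination that fits, subtract, and repeat.
79 − 1×50→29 − 1×25→4 − 4×1→0
Total coins = 1 + 1 + 4 = 6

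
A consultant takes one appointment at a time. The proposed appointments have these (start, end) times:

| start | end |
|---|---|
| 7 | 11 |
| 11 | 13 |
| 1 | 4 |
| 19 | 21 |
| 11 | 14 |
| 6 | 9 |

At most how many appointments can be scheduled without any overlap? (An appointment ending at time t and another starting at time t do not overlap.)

Order by finish time; keep every interval that doesn't clash with the previous kept one.
By end time: (1,4), (6,9), (7,11), (11,13), (11,14), (19,21).
Pick (1,4); next start ≥ 4 → (6,9); next start ≥ 9 → (11,13); next start ≥ 13 → (19,21).
Selected 4 appointments.

4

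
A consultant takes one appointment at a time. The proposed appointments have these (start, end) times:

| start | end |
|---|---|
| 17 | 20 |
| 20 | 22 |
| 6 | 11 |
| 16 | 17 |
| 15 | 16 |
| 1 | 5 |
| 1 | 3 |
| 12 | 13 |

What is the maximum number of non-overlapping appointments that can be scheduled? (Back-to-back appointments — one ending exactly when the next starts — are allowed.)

By end time: (1,3), (1,5), (6,11), (12,13), (15,16), (16,17), (17,20), (20,22).
Pick (1,3); next start ≥ 3 → (6,11); next start ≥ 11 → (12,13); next start ≥ 13 → (15,16); next start ≥ 16 → (16,17); next start ≥ 17 → (17,20); next start ≥ 20 → (20,22).
Selected 7 appointments.

7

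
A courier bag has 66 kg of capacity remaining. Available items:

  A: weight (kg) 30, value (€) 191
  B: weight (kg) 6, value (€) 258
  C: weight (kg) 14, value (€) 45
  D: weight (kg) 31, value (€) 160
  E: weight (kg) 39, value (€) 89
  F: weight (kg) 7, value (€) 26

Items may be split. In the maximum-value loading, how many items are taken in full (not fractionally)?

2

Sort by value per unit weight and fill in that order.
Ratios (sorted): B 43.00, A 6.37, D 5.16, F 3.71, C 3.21, E 2.28
take B (6 @ 258); take A (30 @ 191); take 30/31 of D → 154.84. Capacity used 66/66.
2 item(s) taken whole; one partial (take 30/31 of D).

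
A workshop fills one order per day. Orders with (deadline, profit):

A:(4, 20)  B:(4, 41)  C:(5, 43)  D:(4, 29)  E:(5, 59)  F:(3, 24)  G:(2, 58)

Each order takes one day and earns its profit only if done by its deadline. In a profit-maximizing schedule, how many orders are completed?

5

Take jobs in profit order; each goes to the latest open slot no later than its deadline.
By profit: E(d5,59), G(d2,58), C(d5,43), B(d4,41), D(d4,29), F(d3,24), A(d4,20)
E→slot 5; G→slot 2; C→slot 4; B→slot 3; D→slot 1; F skipped; A skipped.
5 of 7 scheduled.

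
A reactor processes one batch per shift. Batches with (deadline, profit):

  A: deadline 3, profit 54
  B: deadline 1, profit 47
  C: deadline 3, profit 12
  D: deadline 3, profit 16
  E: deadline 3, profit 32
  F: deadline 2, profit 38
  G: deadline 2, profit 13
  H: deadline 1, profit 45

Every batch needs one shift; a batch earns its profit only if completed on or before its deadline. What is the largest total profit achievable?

By profit: A(d3,54), B(d1,47), H(d1,45), F(d2,38), E(d3,32), D(d3,16), G(d2,13), C(d3,12)
A→slot 3; B→slot 1; H skipped; F→slot 2; E skipped; D skipped; G skipped; C skipped.
Profit = 47 + 38 + 54 = 139

139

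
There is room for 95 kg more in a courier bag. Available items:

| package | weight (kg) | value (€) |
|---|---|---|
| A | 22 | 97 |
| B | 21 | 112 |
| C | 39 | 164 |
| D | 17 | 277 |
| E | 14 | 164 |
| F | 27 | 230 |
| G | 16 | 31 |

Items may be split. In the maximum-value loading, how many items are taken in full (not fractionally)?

4

Order: D (277/17=16.29) > E (164/14=11.71) > F (230/27=8.52) > B (112/21=5.33) > A (97/22=4.41) > C (164/39=4.21) > G (31/16=1.94)
Fill: take D (17 @ 277) → take E (14 @ 164) → take F (27 @ 230) → take B (21 @ 112) → take 16/22 of A → 70.55; 95/95 used.
4 item(s) taken whole; one partial (take 16/22 of A).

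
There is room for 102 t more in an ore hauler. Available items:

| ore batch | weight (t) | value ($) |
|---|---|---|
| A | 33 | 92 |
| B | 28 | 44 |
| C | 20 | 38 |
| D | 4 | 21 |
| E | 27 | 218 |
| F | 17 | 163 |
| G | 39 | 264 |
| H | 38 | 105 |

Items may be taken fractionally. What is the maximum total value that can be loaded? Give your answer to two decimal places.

Ratios (sorted): F 9.59, E 8.07, G 6.77, D 5.25, A 2.79, H 2.76, C 1.90, B 1.57
take F (17 @ 163); take E (27 @ 218); take G (39 @ 264); take D (4 @ 21); take 15/33 of A → 41.82. Capacity used 102/102.
Total value = 707.82

707.82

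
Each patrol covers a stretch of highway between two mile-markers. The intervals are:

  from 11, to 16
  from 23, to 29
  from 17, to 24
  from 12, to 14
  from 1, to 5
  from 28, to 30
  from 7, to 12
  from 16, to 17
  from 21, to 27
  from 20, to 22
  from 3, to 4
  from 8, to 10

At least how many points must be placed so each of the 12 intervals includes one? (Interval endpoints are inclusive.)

6

Sorted: [3,4] [1,5] [8,10] [7,12] [12,14] [11,16] [16,17] [20,22] [17,24] [21,27] [23,29] [28,30]
{[3,4],[1,5]} hit by 4; {[8,10],[7,12]} hit by 10; {[12,14],[11,16]} hit by 14; {[16,17]} hit by 17; {[20,22],[17,24],[21,27]} hit by 22; {[23,29],[28,30]} hit by 29.
Points: 4, 10, 14, 17, 22, 29 (6 total).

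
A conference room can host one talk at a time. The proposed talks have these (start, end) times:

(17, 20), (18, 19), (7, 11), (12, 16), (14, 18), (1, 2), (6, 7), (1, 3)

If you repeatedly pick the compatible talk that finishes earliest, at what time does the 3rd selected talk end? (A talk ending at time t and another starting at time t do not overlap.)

11

Sort by end time and greedily take each interval whose start is ≥ the last chosen end.
By end time: (1,2), (1,3), (6,7), (7,11), (12,16), (14,18), (18,19), (17,20).
Pick (1,2); next start ≥ 2 → (6,7); next start ≥ 7 → (7,11); next start ≥ 11 → (12,16); next start ≥ 16 → (18,19).
Selected: (1,2) (6,7) (7,11) (12,16) (18,19)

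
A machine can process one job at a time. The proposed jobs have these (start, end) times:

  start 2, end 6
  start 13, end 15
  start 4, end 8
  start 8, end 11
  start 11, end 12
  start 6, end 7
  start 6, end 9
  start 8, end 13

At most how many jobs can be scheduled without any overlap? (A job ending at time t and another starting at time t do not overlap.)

Greedy by earliest finish: after sorting by end time, pick each interval compatible with the last pick.
By end time: (2,6), (6,7), (4,8), (6,9), (8,11), (11,12), (8,13), (13,15).
Pick (2,6); next start ≥ 6 → (6,7); next start ≥ 7 → (8,11); next start ≥ 11 → (11,12); next start ≥ 12 → (13,15).
Selected 5 jobs.

5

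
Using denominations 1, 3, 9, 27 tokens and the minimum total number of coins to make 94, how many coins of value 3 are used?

1

Greedy: take as many of the largest coin as possible, then repeat with the remainder.
94 = 3×27 + 1×9 + 1×3 + 1×1
Count of 3: 1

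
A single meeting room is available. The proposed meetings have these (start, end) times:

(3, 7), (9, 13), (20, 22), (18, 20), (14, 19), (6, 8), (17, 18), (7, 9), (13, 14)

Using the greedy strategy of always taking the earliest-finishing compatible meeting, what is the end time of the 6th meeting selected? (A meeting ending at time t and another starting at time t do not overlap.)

20

Greedy by earliest finish: after sorting by end time, pick each interval compatible with the last pick.
By end time: (3,7), (6,8), (7,9), (9,13), (13,14), (17,18), (14,19), (18,20), (20,22).
Pick (3,7); next start ≥ 7 → (7,9); next start ≥ 9 → (9,13); next start ≥ 13 → (13,14); next start ≥ 14 → (17,18); next start ≥ 18 → (18,20); next start ≥ 20 → (20,22).
Selected: (3,7) (7,9) (9,13) (13,14) (17,18) (18,20) (20,22)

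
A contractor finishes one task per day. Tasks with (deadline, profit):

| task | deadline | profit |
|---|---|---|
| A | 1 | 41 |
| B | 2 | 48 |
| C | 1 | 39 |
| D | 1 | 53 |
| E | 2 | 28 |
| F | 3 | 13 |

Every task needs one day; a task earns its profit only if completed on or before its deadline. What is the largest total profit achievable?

114

Take jobs in profit order; each goes to the latest open slot no later than its deadline.
By profit: D(d1,53), B(d2,48), A(d1,41), C(d1,39), E(d2,28), F(d3,13)
D→slot 1; B→slot 2; A skipped; C skipped; E skipped; F→slot 3.
Profit = 53 + 48 + 13 = 114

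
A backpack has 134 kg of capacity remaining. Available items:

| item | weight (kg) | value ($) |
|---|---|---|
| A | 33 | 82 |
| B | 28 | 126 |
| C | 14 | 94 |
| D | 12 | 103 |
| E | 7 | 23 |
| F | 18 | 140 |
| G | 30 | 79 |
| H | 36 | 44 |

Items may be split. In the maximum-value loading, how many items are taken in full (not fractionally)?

Ratios (sorted): D 8.58, F 7.78, C 6.71, B 4.50, E 3.29, G 2.63, A 2.48, H 1.22
take D (12 @ 103); take F (18 @ 140); take C (14 @ 94); take B (28 @ 126); take E (7 @ 23); take G (30 @ 79); take 25/33 of A → 62.12. Capacity used 134/134.
6 item(s) taken whole; one partial (take 25/33 of A).

6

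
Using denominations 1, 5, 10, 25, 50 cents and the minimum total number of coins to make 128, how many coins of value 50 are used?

Use the largest denomination that fits, subtract, and repeat.
128 − 2×50→28 − 1×25→3 − 3×1→0
Count of 50: 2

2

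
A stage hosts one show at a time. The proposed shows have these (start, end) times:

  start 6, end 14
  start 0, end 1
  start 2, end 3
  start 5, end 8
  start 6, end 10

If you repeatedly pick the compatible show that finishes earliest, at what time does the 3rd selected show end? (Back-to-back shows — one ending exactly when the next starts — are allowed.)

Sort by end time and greedily take each interval whose start is ≥ the last chosen end.
By end time: (0,1), (2,3), (5,8), (6,10), (6,14).
Pick (0,1); next start ≥ 1 → (2,3); next start ≥ 3 → (5,8).
Selected: (0,1) (2,3) (5,8)

8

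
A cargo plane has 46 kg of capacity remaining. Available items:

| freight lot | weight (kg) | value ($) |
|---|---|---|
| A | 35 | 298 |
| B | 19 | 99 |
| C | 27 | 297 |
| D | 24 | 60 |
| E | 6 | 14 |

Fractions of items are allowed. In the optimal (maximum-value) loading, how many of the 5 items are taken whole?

Order: C (297/27=11.00) > A (298/35=8.51) > B (99/19=5.21) > D (60/24=2.50) > E (14/6=2.33)
Fill: take C (27 @ 297) → take 19/35 of A → 161.77; 46/46 used.
1 item(s) taken whole; one partial (take 19/35 of A).

1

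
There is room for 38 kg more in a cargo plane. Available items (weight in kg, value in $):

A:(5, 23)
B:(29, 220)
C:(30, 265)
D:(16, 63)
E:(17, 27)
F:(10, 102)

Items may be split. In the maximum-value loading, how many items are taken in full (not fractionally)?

Greedy by value/weight ratio, highest first.
Order: F (102/10=10.20) > C (265/30=8.83) > B (220/29=7.59) > A (23/5=4.60) > D (63/16=3.94) > E (27/17=1.59)
Fill: take F (10 @ 102) → take 28/30 of C → 247.33; 38/38 used.
1 item(s) taken whole; one partial (take 28/30 of C).

1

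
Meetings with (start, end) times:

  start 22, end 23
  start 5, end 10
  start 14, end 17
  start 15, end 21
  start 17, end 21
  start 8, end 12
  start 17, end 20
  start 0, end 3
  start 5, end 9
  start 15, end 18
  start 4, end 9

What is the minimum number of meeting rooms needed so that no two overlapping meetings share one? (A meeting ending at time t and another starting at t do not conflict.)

4

The answer is the maximum number of intervals overlapping at any instant.
Events (time:±→running): 0:+→1 3:-→0 4:+→1 5:+→2 5:+→3 8:+→4 … peak 4.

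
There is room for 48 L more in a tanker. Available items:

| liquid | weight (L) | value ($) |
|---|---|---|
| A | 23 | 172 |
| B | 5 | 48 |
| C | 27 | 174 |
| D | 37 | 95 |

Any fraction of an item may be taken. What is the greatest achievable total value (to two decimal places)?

348.89

Sort by value per unit weight and fill in that order.
Ratios (sorted): B 9.60, A 7.48, C 6.44, D 2.57
take B (5 @ 48); take A (23 @ 172); take 20/27 of C → 128.89. Capacity used 48/48.
Total value = 348.89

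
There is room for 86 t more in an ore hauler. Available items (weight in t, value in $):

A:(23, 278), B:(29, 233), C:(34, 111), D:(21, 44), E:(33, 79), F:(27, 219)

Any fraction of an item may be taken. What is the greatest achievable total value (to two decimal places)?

Order: A (278/23=12.09) > F (219/27=8.11) > B (233/29=8.03) > C (111/34=3.26) > E (79/33=2.39) > D (44/21=2.10)
Fill: take A (23 @ 278) → take F (27 @ 219) → take B (29 @ 233) → take 7/34 of C → 22.85; 86/86 used.
Total value = 752.85

752.85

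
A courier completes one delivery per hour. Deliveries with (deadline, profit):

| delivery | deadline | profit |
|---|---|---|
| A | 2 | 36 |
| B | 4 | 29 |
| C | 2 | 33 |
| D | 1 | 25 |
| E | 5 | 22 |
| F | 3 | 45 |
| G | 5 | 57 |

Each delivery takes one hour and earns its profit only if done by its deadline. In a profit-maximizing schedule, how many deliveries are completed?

5

Take jobs in profit order; each goes to the latest open slot no later than its deadline.
By profit: G(d5,57), F(d3,45), A(d2,36), C(d2,33), B(d4,29), D(d1,25), E(d5,22)
G→slot 5; F→slot 3; A→slot 2; C→slot 1; B→slot 4; D skipped; E skipped.
5 of 7 scheduled.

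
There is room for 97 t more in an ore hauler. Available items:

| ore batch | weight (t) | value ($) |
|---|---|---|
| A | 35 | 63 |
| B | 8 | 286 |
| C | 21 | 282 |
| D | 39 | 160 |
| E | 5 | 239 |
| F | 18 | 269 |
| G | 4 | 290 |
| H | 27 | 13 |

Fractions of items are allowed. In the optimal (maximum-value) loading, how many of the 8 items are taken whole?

Greedy by value/weight ratio, highest first.
Ratios (sorted): G 72.50, E 47.80, B 35.75, F 14.94, C 13.43, D 4.10, A 1.80, H 0.48
take G (4 @ 290); take E (5 @ 239); take B (8 @ 286); take F (18 @ 269); take C (21 @ 282); take D (39 @ 160); take 2/35 of A → 3.60. Capacity used 97/97.
6 item(s) taken whole; one partial (take 2/35 of A).

6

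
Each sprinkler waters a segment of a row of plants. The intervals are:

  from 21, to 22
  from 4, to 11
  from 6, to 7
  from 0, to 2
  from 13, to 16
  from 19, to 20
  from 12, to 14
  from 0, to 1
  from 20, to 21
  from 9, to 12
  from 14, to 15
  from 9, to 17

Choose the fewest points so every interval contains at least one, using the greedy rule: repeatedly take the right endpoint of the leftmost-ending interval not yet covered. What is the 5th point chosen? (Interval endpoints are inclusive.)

20

Sort by right endpoint; whenever an interval is uncovered, place a point at its right end.
Sorted: [0,1] [0,2] [6,7] [4,11] [9,12] [12,14] [14,15] [13,16] [9,17] [19,20] [20,21] [21,22]
{[0,1],[0,2]} hit by 1; {[6,7],[4,11]} hit by 7; {[9,12],[12,14]} hit by 12; {[14,15],[13,16],[9,17]} hit by 15; {[19,20],[20,21]} hit by 20; {[21,22]} hit by 22.
Points: 1, 7, 12, 15, 20, 22 (6 total).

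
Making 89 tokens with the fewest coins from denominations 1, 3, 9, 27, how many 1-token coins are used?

89 − 3×27→8 − 2×3→2 − 2×1→0
Count of 1: 2

2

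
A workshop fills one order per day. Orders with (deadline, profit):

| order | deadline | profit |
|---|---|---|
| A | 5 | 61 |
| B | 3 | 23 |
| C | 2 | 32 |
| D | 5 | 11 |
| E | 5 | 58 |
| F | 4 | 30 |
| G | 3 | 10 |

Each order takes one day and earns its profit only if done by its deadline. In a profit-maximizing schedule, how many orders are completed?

5

Profit order: A=61 E=58 C=32 F=30 B=23 D=11 G=10
Assign: A→slot 5, E→slot 4, C→slot 2, F→slot 3, B→slot 1, D skipped, G skipped.
Slots: [1:B] [2:C] [3:F] [4:E] [5:A]
5 of 7 scheduled.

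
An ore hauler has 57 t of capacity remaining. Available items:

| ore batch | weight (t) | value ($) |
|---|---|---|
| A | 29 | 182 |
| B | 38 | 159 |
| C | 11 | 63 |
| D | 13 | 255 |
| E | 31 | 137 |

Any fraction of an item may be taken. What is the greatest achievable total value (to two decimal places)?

517.68

Sort by value per unit weight and fill in that order.
Ratios (sorted): D 19.62, A 6.28, C 5.73, E 4.42, B 4.18
take D (13 @ 255); take A (29 @ 182); take C (11 @ 63); take 4/31 of E → 17.68. Capacity used 57/57.
Total value = 517.68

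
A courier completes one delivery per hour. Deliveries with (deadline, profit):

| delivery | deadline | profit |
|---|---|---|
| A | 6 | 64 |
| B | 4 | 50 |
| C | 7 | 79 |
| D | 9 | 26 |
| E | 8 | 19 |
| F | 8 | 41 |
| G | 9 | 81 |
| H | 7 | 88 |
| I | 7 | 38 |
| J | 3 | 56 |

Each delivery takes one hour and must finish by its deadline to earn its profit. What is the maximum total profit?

Take jobs in profit order; each goes to the latest open slot no later than its deadline.
Profit order: H=88 G=81 C=79 A=64 J=56 B=50 F=41 I=38 D=26 E=19
Assign: H→slot 7, G→slot 9, C→slot 6, A→slot 5, J→slot 3, B→slot 4, F→slot 8, I→slot 2, D→slot 1, E skipped.
Slots: [1:D] [2:I] [3:J] [4:B] [5:A] [6:C] [7:H] [8:F] [9:G]
Profit = 26 + 38 + 56 + 50 + 64 + 79 + 88 + 41 + 81 = 523

523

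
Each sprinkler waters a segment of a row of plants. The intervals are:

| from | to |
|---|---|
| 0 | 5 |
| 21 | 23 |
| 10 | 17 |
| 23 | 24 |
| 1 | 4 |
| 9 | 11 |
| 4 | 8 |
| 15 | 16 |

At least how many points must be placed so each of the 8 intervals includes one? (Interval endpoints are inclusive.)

Process intervals by earliest right end; each time one isn't hit yet, stab at its right endpoint.
By right end: [1,4]  [0,5]  [4,8]  [9,11]  [15,16]  [10,17]  [21,23]  [23,24]
[1,4] uncovered → point at 4; [9,11] uncovered → point at 11; [15,16] uncovered → point at 16; [21,23] uncovered → point at 23.
Points: 4, 11, 16, 23 (4 total).

4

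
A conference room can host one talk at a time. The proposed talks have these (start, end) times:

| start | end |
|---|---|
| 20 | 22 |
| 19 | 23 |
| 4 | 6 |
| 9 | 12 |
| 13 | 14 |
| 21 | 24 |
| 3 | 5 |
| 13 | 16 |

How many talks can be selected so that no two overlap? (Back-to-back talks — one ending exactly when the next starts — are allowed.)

Sort by end time and greedily take each interval whose start is ≥ the last chosen end.
Sorted by end: (3,5)  (4,6)  (9,12)  (13,14)  (13,16)  (20,22)  (19,23)  (21,24)
take (3,5); skip (4,6); take (9,12); take (13,14); take (20,22).
Selected 4 talks.

4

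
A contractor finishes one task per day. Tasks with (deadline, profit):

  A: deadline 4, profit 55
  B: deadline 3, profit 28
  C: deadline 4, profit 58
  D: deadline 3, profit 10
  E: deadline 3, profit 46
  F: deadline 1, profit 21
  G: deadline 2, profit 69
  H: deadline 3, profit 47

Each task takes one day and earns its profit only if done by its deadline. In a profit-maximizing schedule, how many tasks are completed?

4

Sort by profit descending; place each in the latest free slot ≤ its deadline.
Profit order: G=69 C=58 A=55 H=47 E=46 B=28 F=21 D=10
Assign: G→slot 2, C→slot 4, A→slot 3, H→slot 1, E skipped, B skipped, F skipped, D skipped.
Slots: [1:H] [2:G] [3:A] [4:C]
4 of 8 scheduled.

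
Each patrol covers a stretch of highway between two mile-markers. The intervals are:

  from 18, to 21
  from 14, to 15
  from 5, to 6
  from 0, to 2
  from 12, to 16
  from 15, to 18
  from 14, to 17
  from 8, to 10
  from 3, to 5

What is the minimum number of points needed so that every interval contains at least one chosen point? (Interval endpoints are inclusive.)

5

By right end: [0,2]  [3,5]  [5,6]  [8,10]  [14,15]  [12,16]  [14,17]  [15,18]  [18,21]
[0,2] uncovered → point at 2; [3,5] uncovered → point at 5; [8,10] uncovered → point at 10; [14,15] uncovered → point at 15; [18,21] uncovered → point at 21.
Points: 2, 5, 10, 15, 21 (5 total).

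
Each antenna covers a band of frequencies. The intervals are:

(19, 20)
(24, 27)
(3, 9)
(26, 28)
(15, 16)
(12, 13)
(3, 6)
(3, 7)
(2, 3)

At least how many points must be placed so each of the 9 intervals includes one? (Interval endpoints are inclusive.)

Sort by right endpoint; whenever an interval is uncovered, place a point at its right end.
Sorted: [2,3] [3,6] [3,7] [3,9] [12,13] [15,16] [19,20] [24,27] [26,28]
{[2,3],[3,6],[3,7],[3,9]} hit by 3; {[12,13]} hit by 13; {[15,16]} hit by 16; {[19,20]} hit by 20; {[24,27],[26,28]} hit by 27.
Points: 3, 13, 16, 20, 27 (5 total).

5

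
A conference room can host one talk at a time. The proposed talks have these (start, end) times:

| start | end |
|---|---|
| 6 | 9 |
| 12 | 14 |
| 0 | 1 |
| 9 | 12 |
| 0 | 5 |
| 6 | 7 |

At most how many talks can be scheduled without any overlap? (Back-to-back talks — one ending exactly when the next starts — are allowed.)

Sort by end time and greedily take each interval whose start is ≥ the last chosen end.
By end time: (0,1), (0,5), (6,7), (6,9), (9,12), (12,14).
Pick (0,1); next start ≥ 1 → (6,7); next start ≥ 7 → (9,12); next start ≥ 12 → (12,14).
Selected 4 talks.

4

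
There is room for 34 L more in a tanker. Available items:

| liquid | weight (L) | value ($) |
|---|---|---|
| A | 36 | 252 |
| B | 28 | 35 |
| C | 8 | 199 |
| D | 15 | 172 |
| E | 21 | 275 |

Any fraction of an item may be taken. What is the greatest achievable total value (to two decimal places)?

531.33

Sort by value per unit weight and fill in that order.
Ratios (sorted): C 24.88, E 13.10, D 11.47, A 7.00, B 1.25
take C (8 @ 199); take E (21 @ 275); take 5/15 of D → 57.33. Capacity used 34/34.
Total value = 531.33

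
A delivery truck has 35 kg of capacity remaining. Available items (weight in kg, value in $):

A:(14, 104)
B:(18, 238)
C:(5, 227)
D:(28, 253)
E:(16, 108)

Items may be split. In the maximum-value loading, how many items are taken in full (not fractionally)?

2

Sort by value per unit weight and fill in that order.
Order: C (227/5=45.40) > B (238/18=13.22) > D (253/28=9.04) > A (104/14=7.43) > E (108/16=6.75)
Fill: take C (5 @ 227) → take B (18 @ 238) → take 12/28 of D → 108.43; 35/35 used.
2 item(s) taken whole; one partial (take 12/28 of D).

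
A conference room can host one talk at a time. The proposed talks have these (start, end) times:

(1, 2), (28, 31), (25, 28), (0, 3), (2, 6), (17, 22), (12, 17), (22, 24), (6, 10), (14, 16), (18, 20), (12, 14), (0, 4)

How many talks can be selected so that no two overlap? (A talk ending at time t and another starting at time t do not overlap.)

Order by finish time; keep every interval that doesn't clash with the previous kept one.
Sorted by end: (1,2)  (0,3)  (0,4)  (2,6)  (6,10)  (12,14)  (14,16)  (12,17)  (18,20)  (17,22)  (22,24)  (25,28)  (28,31)
take (1,2); skip (0,3); skip (0,4); take (2,6); take (6,10); take (12,14); take (14,16); take (18,20); take (22,24); take (25,28); take (28,31).
Selected 9 talks.

9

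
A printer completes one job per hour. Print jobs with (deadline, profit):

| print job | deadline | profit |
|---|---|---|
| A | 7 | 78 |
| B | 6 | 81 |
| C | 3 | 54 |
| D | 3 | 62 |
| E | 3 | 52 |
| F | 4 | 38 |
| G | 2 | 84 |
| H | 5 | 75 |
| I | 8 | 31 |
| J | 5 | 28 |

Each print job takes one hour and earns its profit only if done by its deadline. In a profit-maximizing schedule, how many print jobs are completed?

By profit: G(d2,84), B(d6,81), A(d7,78), H(d5,75), D(d3,62), C(d3,54), E(d3,52), F(d4,38), I(d8,31), J(d5,28)
G→slot 2; B→slot 6; A→slot 7; H→slot 5; D→slot 3; C→slot 1; E skipped; F→slot 4; I→slot 8; J skipped.
8 of 10 scheduled.

8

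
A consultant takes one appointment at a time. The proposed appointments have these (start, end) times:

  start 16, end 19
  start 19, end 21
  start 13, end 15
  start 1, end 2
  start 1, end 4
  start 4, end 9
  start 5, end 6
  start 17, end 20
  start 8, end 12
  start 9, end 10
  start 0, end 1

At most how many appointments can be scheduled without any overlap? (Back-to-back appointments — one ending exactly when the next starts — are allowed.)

7

Sort by end time and greedily take each interval whose start is ≥ the last chosen end.
Sorted by end: (0,1)  (1,2)  (1,4)  (5,6)  (4,9)  (9,10)  (8,12)  (13,15)  (16,19)  (17,20)  (19,21)
take (0,1); take (1,2); take (5,6); take (9,10); take (13,15); take (16,19); take (19,21).
Selected 7 appointments.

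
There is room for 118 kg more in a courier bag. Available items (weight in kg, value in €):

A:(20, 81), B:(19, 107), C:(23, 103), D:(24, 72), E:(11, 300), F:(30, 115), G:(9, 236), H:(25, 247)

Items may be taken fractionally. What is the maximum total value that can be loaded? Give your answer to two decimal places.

Sort by value per unit weight and fill in that order.
Order: E (300/11=27.27) > G (236/9=26.22) > H (247/25=9.88) > B (107/19=5.63) > C (103/23=4.48) > A (81/20=4.05) > F (115/30=3.83) > D (72/24=3.00)
Fill: take E (11 @ 300) → take G (9 @ 236) → take H (25 @ 247) → take B (19 @ 107) → take C (23 @ 103) → take A (20 @ 81) → take 11/30 of F → 42.17; 118/118 used.
Total value = 1116.17

1116.17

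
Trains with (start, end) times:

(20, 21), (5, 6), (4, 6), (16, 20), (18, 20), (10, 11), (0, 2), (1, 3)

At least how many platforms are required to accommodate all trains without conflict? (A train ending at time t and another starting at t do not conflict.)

2

Count concurrent intervals with a sweep; the peak is the room count.
starts: [0, 1, 4, 5, 10, 16, 18, 20]
ends:   [2, 3, 6, 6, 11, 20, 20, 21]
s0→1 s1→2  — peak 2.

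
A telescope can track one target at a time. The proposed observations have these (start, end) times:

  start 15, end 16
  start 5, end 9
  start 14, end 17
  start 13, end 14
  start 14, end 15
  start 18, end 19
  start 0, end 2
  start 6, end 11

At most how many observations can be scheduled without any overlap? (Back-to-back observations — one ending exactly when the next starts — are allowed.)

6

Greedy by earliest finish: after sorting by end time, pick each interval compatible with the last pick.
By end time: (0,2), (5,9), (6,11), (13,14), (14,15), (15,16), (14,17), (18,19).
Pick (0,2); next start ≥ 2 → (5,9); next start ≥ 9 → (13,14); next start ≥ 14 → (14,15); next start ≥ 15 → (15,16); next start ≥ 16 → (18,19).
Selected 6 observations.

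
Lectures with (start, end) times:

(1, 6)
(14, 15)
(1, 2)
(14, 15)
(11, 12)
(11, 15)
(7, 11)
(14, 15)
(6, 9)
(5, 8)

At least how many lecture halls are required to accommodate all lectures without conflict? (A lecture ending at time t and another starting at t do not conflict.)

Count concurrent intervals with a sweep; the peak is the room count.
starts: [1, 1, 5, 6, 7, 11, 11, 14, 14, 14]
ends:   [2, 6, 8, 9, 11, 12, 15, 15, 15, 15]
s1→1 s1→2 e2→1 s5→2 e6→1 s6→2 s7→3 e8→2 e9→1 e11→0 s11→1 s11→2 e12→1 s14→2 s14→3 s14→4  — peak 4.

4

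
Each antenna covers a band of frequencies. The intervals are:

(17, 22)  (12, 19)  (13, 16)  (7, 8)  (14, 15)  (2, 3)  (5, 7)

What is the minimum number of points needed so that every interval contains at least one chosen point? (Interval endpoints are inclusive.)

By right end: [2,3]  [5,7]  [7,8]  [14,15]  [13,16]  [12,19]  [17,22]
[2,3] uncovered → point at 3; [5,7] uncovered → point at 7; [14,15] uncovered → point at 15; [17,22] uncovered → point at 22.
Points: 3, 7, 15, 22 (4 total).

4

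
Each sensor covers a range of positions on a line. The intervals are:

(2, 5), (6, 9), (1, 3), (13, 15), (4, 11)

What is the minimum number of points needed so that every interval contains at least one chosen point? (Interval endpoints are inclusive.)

Sort by right endpoint; whenever an interval is uncovered, place a point at its right end.
By right end: [1,3]  [2,5]  [6,9]  [4,11]  [13,15]
[1,3] uncovered → point at 3; [6,9] uncovered → point at 9; [13,15] uncovered → point at 15.
Points: 3, 9, 15 (3 total).

3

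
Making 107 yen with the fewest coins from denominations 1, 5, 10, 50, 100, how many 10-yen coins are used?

Use the largest denomination that fits, subtract, and repeat.
107 − 1×100→7 − 1×5→2 − 2×1→0
Count of 10: 0

0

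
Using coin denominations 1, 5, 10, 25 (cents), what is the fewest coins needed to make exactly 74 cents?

74 = 2×25 + 2×10 + 4×1
Total coins = 2 + 2 + 4 = 8

8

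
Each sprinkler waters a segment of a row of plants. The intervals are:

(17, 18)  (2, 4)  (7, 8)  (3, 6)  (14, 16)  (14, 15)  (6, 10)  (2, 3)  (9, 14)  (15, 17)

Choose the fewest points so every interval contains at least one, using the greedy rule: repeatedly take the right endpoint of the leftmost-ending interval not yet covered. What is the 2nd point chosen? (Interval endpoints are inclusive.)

8

Sort by right endpoint; whenever an interval is uncovered, place a point at its right end.
By right end: [2,3]  [2,4]  [3,6]  [7,8]  [6,10]  [9,14]  [14,15]  [14,16]  [15,17]  [17,18]
[2,3] uncovered → point at 3; [7,8] uncovered → point at 8; [9,14] uncovered → point at 14; [15,17] uncovered → point at 17.
Points: 3, 8, 14, 17 (4 total).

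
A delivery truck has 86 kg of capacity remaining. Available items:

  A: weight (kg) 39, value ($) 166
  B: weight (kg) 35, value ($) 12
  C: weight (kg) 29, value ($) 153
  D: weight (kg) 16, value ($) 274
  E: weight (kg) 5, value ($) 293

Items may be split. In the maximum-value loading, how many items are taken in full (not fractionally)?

3

Sort by value per unit weight and fill in that order.
Order: E (293/5=58.60) > D (274/16=17.12) > C (153/29=5.28) > A (166/39=4.26) > B (12/35=0.34)
Fill: take E (5 @ 293) → take D (16 @ 274) → take C (29 @ 153) → take 36/39 of A → 153.23; 86/86 used.
3 item(s) taken whole; one partial (take 36/39 of A).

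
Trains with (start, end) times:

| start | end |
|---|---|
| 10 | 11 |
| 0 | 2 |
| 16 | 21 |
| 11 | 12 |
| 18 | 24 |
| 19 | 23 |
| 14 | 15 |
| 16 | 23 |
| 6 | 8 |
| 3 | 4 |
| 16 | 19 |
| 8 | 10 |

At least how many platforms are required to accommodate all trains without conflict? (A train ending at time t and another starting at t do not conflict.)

4

starts: [0, 3, 6, 8, 10, 11, 14, 16, 16, 16, 18, 19]
ends:   [2, 4, 8, 10, 11, 12, 15, 19, 21, 23, 23, 24]
s0→1 e2→0 s3→1 e4→0 s6→1 e8→0 s8→1 e10→0 s10→1 e11→0 s11→1 e12→0 s14→1 e15→0 s16→1 s16→2 s16→3 s18→4  — peak 4.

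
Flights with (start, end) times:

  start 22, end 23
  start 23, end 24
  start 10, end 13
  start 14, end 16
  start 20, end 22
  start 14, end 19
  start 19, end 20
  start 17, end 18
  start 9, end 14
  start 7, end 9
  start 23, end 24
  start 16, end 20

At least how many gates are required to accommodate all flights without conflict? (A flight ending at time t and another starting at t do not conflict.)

3

The answer is the maximum number of intervals overlapping at any instant.
Events (time:±→running): 7:+→1 9:-→0 9:+→1 10:+→2 13:-→1 14:-→0 14:+→1 14:+→2 16:-→1 16:+→2 17:+→3 … peak 3.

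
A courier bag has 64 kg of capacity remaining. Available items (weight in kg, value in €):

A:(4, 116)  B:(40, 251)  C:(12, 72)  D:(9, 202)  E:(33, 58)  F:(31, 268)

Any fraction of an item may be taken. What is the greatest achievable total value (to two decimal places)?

711.50

Sort by value per unit weight and fill in that order.
Ratios (sorted): A 29.00, D 22.44, F 8.65, B 6.28, C 6.00, E 1.76
take A (4 @ 116); take D (9 @ 202); take F (31 @ 268); take 20/40 of B → 125.50. Capacity used 64/64.
Total value = 711.50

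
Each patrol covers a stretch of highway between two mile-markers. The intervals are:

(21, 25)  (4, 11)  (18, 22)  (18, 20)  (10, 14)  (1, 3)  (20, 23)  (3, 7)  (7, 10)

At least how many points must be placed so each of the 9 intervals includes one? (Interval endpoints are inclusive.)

4

Sort by right endpoint; whenever an interval is uncovered, place a point at its right end.
By right end: [1,3]  [3,7]  [7,10]  [4,11]  [10,14]  [18,20]  [18,22]  [20,23]  [21,25]
[1,3] uncovered → point at 3; [7,10] uncovered → point at 10; [18,20] uncovered → point at 20; [21,25] uncovered → point at 25.
Points: 3, 10, 20, 25 (4 total).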